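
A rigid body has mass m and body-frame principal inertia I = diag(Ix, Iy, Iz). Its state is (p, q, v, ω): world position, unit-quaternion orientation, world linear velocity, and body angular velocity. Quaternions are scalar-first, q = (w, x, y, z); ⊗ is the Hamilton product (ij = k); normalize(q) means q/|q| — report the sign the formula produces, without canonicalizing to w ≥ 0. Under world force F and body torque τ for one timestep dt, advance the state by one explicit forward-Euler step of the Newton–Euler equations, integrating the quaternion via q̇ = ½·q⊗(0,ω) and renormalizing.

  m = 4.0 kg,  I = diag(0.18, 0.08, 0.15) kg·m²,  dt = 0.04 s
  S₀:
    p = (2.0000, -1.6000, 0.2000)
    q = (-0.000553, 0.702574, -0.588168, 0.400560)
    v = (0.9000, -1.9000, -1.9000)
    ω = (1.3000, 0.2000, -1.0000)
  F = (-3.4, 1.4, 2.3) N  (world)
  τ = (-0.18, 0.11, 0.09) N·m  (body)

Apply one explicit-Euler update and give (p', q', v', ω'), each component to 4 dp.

p' = (2.0360, -1.6760, 0.1240)
q' = (-0.0085, 0.7123, -0.5634, 0.4184)
v' = (0.8660, -1.8860, -1.8770)
ω' = (1.2631, 0.2745, -0.9691)

precession coupling ω×(Iω) = (-0.0140, -0.0390, -0.0260)
(τ − ω×Iω)/I = (-0.9222, 1.8625, 0.7733)
new body rate ω' = (1.2631, 0.2745, -0.9691)
Hamilton product q⊗(0,ω) = (-0.3951526, 0.5073371, 1.2231914, 0.9056862)
updated quaternion q' = (-0.0085, 0.7123, -0.5634, 0.4184)
p + v·dt = (2.0360, -1.6760, 0.1240)
v' = v + a·dt = (0.8660, -1.8860, -1.8770)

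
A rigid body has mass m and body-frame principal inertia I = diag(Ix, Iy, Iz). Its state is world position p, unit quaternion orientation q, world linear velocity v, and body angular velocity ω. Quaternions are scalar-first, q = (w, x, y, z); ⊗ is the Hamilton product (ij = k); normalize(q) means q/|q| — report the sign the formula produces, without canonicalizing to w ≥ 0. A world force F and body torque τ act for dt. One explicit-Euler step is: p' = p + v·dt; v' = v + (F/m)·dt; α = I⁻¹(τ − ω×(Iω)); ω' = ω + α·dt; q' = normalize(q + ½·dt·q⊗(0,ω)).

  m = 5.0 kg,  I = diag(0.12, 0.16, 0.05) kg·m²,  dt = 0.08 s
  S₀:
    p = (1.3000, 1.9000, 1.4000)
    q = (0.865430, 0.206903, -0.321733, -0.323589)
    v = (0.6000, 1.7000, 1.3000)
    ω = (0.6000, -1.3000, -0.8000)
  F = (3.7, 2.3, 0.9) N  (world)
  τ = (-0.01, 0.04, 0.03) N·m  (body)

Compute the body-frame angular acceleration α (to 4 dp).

α = (0.8700, 0.4600, 1.2240)

precession coupling ω×(Iω) = (-0.1144, -0.0336, -0.0312)
(τ − ω×Iω)/I = (0.8700, 0.4600, 1.2240)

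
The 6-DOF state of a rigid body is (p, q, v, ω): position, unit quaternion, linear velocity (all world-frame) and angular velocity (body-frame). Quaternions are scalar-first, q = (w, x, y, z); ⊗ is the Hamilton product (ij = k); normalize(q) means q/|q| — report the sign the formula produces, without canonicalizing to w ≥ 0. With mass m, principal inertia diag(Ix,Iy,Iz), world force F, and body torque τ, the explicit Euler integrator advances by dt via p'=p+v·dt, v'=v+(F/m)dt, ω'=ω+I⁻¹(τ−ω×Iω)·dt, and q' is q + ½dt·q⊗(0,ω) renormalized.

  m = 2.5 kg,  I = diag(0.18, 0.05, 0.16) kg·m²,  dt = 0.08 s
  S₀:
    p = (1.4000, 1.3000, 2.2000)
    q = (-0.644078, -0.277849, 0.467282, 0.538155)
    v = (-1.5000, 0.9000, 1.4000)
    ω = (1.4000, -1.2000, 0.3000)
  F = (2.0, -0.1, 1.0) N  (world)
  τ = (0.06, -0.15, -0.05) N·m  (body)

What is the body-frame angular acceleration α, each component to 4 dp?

α = (0.5533, -3.1680, -1.6775)

gyro term ω×Iω = (-0.0396, 0.0084, 0.2184)
(τ − ω×Iω)/I = (0.5533, -3.1680, -1.6775)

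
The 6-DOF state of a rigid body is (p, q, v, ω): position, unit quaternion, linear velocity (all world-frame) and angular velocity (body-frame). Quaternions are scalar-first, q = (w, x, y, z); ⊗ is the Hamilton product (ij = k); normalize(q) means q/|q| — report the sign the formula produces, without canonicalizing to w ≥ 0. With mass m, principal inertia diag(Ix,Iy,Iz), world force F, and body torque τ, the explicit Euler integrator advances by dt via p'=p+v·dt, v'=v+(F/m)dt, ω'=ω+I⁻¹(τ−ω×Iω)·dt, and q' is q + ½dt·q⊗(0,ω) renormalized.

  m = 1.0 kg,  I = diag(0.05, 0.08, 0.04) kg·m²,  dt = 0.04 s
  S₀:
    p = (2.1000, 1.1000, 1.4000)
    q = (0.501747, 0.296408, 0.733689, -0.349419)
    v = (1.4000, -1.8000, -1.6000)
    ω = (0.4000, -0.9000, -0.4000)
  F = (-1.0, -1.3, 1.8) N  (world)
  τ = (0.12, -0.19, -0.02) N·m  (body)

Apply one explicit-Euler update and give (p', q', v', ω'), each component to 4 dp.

precession coupling ω×(Iω) = (-0.0144, -0.0016, -0.0108)
(τ − ω×Iω)/I = (2.6880, -2.3550, -0.2300)
ω' = ω + α·dt = (0.5075, -0.9942, -0.4092)
q⊗(0,ω) = (0.4019893, -0.4072539, -0.4727767, -0.7609416)
updated quaternion q' = (0.5097, 0.2882, 0.7241, -0.3646)
a = (-1.0000, -1.3000, 1.8000)
new position p' = (2.1560, 1.0280, 1.3360)
v + (F/m)dt = (1.3600, -1.8520, -1.5280)

p' = (2.1560, 1.0280, 1.3360)
q' = (0.5097, 0.2882, 0.7241, -0.3646)
v' = (1.3600, -1.8520, -1.5280)
ω' = (0.5075, -0.9942, -0.4092)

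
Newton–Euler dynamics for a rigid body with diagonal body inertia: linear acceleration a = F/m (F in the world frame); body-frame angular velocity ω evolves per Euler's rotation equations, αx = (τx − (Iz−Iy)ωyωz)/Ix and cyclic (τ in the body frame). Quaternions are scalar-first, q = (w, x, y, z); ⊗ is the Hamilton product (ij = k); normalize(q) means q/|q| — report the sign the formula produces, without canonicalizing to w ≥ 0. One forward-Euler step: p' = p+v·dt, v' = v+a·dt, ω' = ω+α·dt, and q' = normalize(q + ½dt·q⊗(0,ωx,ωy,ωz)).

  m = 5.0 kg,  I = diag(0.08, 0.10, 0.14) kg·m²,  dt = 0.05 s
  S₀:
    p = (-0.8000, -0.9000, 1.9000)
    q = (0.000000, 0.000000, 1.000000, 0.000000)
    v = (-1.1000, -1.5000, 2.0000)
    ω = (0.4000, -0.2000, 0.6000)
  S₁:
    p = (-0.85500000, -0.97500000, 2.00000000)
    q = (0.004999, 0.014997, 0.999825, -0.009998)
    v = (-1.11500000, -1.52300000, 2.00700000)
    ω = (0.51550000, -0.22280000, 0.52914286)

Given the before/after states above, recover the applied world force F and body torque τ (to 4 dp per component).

F = (-1.5000, -2.3000, 0.7000)
τ = (0.1800, -0.0600, -0.2000)

rate change Δω = (0.11550000, -0.02280000, -0.07085714)
precession coupling = (-0.0048, -0.0144, -0.0016)
τ = I·(Δω/dt) + ω₀×(Iω₀) = (0.1800, -0.0600, -0.2000)
Δv = v₁−v₀ = (-0.01500000, -0.02300000, 0.00700000)
m·(v₁−v₀)/dt = (-1.5000, -2.3000, 0.7000)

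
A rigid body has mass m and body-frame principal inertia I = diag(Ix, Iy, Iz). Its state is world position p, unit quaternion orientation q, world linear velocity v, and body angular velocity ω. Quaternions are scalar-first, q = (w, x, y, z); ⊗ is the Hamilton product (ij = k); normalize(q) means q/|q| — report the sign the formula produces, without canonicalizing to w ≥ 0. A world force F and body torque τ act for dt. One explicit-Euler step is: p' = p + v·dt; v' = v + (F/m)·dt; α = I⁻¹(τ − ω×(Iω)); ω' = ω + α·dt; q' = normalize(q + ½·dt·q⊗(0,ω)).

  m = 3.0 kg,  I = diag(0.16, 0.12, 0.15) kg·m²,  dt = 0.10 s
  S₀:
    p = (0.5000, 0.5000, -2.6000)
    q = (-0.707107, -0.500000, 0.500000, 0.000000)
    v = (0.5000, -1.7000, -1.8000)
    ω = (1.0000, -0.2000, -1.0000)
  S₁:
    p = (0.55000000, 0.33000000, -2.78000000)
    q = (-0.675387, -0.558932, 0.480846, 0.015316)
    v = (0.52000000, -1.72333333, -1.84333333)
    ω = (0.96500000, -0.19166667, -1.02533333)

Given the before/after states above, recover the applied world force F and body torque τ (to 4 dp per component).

Δω = ω₁−ω₀ = (-0.03500000, 0.00833333, -0.02533333)
applied torque τ = (-0.0500, 0.0000, -0.0300)
v₁ − v₀ = (0.02000000, -0.02333333, -0.04333333)
m·(v₁−v₀)/dt = (0.6000, -0.7000, -1.3000)

F = (0.6000, -0.7000, -1.3000)
τ = (-0.0500, 0.0000, -0.0300)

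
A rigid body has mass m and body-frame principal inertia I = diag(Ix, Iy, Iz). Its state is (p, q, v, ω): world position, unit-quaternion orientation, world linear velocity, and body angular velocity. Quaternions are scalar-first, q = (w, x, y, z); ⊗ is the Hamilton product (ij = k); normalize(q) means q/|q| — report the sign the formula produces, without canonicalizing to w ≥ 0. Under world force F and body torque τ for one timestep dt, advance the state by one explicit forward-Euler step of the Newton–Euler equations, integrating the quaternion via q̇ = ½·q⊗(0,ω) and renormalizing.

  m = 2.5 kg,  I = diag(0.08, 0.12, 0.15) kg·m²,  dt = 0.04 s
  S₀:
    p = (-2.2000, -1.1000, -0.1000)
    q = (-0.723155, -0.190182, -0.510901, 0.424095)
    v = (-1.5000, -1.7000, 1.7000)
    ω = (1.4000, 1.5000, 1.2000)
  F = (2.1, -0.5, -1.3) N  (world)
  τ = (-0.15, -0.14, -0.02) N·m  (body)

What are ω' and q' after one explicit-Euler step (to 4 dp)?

angular accel α = (-2.5500, -0.1867, -0.6933)
ω + α·dt = (1.2980, 1.4925, 1.1723)
Hamilton product q⊗(0,ω) = (0.5236923, -2.2616407, -0.2627811, -0.4377976)
q + ½dt·q⊗(0,ω), renormalized = (-0.7119, -0.2351, -0.5156, 0.4149)

ω' = (1.2980, 1.4925, 1.1723)
q' = (-0.7119, -0.2351, -0.5156, 0.4149)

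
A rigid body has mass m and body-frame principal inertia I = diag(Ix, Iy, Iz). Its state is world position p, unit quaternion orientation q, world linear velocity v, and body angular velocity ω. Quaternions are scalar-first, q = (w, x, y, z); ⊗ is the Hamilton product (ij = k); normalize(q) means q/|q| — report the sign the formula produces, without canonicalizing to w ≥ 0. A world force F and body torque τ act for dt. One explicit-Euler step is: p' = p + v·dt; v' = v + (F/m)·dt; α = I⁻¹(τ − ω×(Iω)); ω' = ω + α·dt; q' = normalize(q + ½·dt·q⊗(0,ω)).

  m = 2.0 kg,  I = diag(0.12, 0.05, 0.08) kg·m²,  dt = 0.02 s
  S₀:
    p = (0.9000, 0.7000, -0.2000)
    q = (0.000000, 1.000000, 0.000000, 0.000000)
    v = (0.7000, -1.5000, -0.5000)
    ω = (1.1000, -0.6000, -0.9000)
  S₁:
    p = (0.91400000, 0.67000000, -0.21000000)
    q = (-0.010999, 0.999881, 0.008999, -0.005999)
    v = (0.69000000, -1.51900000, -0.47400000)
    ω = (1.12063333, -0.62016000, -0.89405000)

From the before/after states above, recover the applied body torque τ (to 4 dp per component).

τ = (0.1400, -0.0900, 0.0700)

ω₁ − ω₀ = (0.02063333, -0.02016000, 0.00595000)
ω₀×(Iω₀) = (0.0162, -0.0396, 0.0462)
τ = I·(Δω/dt) + ω₀×(Iω₀) = (0.1400, -0.0900, 0.0700)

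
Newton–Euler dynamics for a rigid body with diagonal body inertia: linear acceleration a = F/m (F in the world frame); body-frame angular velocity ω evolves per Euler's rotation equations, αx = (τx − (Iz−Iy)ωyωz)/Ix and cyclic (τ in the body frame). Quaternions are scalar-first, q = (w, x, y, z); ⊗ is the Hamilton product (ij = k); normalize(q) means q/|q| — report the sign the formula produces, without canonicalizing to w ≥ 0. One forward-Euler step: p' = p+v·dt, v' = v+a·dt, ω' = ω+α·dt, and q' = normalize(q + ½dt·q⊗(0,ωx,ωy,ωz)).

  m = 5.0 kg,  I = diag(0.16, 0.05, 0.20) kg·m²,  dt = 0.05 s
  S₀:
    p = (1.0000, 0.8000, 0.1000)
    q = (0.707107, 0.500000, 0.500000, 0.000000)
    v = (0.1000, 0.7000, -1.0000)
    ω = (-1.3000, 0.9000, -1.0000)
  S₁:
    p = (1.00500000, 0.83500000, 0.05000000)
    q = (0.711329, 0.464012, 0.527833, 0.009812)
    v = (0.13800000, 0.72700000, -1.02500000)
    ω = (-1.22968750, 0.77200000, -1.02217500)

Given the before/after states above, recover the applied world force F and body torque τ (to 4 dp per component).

F = (3.8000, 2.7000, -2.5000)
τ = (0.0900, -0.1800, 0.0400)

rate change Δω = (0.07031250, -0.12800000, -0.02217500)
gyro term ω₀×Iω₀ = (-0.1350, -0.0520, 0.1287)
I·α + gyro = (0.0900, -0.1800, 0.0400)
velocity change Δv = (0.03800000, 0.02700000, -0.02500000)
applied force F = (3.8000, 2.7000, -2.5000)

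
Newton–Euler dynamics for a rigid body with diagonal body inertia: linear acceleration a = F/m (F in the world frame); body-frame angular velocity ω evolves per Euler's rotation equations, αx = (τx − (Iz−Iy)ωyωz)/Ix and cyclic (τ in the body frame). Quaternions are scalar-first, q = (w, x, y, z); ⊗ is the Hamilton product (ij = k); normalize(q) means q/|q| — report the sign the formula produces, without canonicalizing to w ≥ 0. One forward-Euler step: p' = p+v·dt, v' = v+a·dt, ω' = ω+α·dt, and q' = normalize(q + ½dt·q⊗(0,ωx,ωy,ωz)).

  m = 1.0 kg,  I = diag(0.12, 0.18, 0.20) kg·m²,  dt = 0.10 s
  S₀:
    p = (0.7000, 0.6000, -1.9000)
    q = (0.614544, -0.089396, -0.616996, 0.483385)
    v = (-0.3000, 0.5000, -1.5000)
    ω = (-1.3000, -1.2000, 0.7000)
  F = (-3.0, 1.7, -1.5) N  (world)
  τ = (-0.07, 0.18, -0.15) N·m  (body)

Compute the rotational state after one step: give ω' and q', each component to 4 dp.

ω' = (-1.3443, -1.1404, 0.5782)
q' = (0.5523, -0.1214, -0.6791, 0.4680)

gyro term ω×Iω = (-0.0168, 0.0728, 0.0936)
angular accel α = (-0.4433, 0.5956, -1.2180)
ω + α·dt = (-1.3443, -1.1404, 0.5782)
2q̇ = q⊗(0,ω) = (-1.1949795, -0.6507424, -1.3032761, -0.2646388)
q' = normalize(q + ½dt·q⊗(0,ω)) = (0.5523, -0.1214, -0.6791, 0.4680)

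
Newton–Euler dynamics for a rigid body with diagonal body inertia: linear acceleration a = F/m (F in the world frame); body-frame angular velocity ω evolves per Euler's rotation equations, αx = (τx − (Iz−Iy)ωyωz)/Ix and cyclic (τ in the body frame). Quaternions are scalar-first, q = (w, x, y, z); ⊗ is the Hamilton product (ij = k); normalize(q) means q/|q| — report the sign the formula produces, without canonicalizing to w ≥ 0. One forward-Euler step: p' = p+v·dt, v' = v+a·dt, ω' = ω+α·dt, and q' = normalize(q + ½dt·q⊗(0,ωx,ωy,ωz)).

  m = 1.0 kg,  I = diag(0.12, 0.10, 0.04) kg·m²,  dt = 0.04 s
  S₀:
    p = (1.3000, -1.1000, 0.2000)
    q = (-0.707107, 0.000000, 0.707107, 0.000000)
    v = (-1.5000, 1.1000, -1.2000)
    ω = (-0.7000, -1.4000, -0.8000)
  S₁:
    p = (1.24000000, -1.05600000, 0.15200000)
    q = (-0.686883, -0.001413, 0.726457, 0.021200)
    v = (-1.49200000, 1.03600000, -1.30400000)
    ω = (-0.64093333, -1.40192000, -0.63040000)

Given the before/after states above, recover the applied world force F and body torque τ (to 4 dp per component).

F = (0.2000, -1.6000, -2.6000)
τ = (0.1100, 0.0400, 0.1500)

v₁ − v₀ = (0.00800000, -0.06400000, -0.10400000)
applied force F = (0.2000, -1.6000, -2.6000)
Δω = ω₁−ω₀ = (0.05906667, -0.00192000, 0.16960000)
applied torque τ = (0.1100, 0.0400, 0.1500)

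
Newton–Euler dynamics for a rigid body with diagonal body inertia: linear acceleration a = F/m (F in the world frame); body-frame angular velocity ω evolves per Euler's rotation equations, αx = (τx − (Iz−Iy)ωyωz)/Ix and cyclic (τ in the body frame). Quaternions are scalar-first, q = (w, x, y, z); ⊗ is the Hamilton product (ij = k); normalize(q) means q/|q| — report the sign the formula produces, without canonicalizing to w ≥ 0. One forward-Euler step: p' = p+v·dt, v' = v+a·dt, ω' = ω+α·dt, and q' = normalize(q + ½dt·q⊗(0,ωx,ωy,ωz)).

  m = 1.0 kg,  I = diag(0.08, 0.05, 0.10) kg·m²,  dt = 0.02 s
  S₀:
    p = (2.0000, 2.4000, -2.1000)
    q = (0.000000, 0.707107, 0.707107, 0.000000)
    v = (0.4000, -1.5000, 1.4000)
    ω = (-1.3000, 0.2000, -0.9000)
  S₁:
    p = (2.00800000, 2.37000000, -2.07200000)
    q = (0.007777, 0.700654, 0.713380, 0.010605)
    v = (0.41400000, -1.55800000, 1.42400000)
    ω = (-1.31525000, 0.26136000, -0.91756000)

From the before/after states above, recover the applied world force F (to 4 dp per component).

F = (0.7000, -2.9000, 1.2000)

Δv = v₁−v₀ = (0.01400000, -0.05800000, 0.02400000)
applied force F = (0.7000, -2.9000, 1.2000)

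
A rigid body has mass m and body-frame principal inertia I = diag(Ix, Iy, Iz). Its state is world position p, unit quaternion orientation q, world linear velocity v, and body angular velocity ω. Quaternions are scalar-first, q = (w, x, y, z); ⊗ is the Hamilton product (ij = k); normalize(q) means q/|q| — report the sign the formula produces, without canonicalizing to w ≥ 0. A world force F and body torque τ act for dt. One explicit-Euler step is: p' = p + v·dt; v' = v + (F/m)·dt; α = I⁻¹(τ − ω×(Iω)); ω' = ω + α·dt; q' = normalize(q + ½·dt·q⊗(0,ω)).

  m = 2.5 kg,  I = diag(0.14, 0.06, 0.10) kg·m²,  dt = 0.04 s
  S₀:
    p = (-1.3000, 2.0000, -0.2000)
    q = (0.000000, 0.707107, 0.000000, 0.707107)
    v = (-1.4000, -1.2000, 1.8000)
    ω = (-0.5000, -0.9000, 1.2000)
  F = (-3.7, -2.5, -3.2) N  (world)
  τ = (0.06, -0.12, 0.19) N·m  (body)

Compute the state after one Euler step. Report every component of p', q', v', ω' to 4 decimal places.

p' = (-1.3560, 1.9520, -0.1280)
q' = (-0.0099, 0.7195, -0.0240, 0.6940)
v' = (-1.4592, -1.2400, 1.7488)
ω' = (-0.4705, -0.9640, 1.2904)

linear accel F/m = (-1.4800, -1.0000, -1.2800)
new position p' = (-1.3560, 1.9520, -0.1280)
new velocity v' = (-1.4592, -1.2400, 1.7488)
angular accel α = (0.7371, -1.6000, 2.2600)
new body rate ω' = (-0.4705, -0.9640, 1.2904)
q⊗(0,ω) = (-0.4949749, 0.6363963, -1.2020819, -0.6363963)
updated quaternion q' = (-0.0099, 0.7195, -0.0240, 0.6940)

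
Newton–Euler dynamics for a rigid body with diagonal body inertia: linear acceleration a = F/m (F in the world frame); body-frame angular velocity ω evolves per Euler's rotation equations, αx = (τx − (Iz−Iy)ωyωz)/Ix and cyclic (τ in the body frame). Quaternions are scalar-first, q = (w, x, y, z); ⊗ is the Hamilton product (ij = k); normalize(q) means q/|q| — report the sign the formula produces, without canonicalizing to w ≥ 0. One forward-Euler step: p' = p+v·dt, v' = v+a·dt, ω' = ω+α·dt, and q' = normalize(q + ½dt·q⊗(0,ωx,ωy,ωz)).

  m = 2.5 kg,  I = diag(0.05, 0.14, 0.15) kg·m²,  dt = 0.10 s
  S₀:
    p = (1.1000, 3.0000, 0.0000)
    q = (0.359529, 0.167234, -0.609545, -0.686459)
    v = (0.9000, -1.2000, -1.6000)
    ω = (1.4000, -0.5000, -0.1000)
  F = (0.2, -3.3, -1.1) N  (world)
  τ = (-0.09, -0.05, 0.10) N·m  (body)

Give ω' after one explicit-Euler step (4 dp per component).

ω×(Iω) gyroscopic = (0.0005, 0.0140, -0.0630)
α = I⁻¹(τ − ω×Iω) = (-1.8100, -0.4571, 1.0867)
ω + α·dt = (1.2190, -0.5457, 0.0087)

ω' = (1.2190, -0.5457, 0.0087)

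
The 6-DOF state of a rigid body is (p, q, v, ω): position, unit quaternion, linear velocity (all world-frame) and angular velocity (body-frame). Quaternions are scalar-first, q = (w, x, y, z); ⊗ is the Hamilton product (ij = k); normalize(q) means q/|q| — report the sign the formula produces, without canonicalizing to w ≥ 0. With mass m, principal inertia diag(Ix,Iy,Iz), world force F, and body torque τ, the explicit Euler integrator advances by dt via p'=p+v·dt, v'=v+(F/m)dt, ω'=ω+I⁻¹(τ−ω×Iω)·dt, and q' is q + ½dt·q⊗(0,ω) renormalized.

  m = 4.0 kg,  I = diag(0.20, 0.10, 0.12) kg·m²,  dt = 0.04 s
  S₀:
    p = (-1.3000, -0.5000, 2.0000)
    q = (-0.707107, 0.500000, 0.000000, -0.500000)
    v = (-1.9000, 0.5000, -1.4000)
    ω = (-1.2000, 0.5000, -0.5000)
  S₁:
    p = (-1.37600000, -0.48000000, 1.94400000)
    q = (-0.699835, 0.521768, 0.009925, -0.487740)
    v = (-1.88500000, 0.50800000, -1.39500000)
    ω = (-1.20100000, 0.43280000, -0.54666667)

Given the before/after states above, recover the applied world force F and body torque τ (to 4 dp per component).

F = (1.5000, 0.8000, 0.5000)
τ = (-0.0100, -0.1200, -0.0800)

v₁ − v₀ = (0.01500000, 0.00800000, 0.00500000)
applied force F = (1.5000, 0.8000, 0.5000)
ω₁ − ω₀ = (-0.00100000, -0.06720000, -0.04666667)
precession coupling = (-0.0050, 0.0480, 0.0600)
applied torque τ = (-0.0100, -0.1200, -0.0800)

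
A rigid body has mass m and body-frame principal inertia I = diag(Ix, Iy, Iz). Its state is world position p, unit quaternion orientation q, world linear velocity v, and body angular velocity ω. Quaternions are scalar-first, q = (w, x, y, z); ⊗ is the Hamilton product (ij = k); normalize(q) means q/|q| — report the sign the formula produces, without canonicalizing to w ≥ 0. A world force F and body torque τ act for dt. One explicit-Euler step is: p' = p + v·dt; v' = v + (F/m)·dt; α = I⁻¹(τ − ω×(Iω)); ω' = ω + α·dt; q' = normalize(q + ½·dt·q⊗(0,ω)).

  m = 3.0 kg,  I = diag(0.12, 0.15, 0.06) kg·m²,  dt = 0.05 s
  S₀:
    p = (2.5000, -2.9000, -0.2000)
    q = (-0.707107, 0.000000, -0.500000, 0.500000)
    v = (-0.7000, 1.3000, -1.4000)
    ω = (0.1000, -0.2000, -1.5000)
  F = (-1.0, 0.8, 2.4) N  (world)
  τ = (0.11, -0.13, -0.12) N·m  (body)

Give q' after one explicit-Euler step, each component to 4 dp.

Hamilton product q⊗(0,ω) = (0.6500000, 0.7792893, 0.1914214, 1.1106605)
updated quaternion q' = (-0.6904, 0.0195, -0.4949, 0.5274)

q' = (-0.6904, 0.0195, -0.4949, 0.5274)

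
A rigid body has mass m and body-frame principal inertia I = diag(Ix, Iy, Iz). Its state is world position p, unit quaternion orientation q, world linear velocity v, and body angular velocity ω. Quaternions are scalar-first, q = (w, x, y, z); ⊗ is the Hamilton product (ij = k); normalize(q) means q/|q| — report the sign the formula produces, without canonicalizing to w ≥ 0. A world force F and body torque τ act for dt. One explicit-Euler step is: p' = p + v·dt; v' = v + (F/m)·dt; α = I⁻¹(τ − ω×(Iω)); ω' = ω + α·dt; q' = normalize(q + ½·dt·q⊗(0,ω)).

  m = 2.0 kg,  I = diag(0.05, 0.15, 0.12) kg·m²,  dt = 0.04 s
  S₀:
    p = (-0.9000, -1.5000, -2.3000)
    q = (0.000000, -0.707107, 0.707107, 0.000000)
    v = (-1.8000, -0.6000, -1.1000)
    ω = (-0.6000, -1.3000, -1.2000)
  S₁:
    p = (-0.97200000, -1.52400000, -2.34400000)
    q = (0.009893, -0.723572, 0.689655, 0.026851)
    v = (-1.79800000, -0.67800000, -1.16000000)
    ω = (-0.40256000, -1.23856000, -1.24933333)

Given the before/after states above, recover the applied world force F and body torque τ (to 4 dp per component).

ω₁ − ω₀ = (0.19744000, 0.06144000, -0.04933333)
I·α + gyro = (0.2000, 0.1800, -0.0700)
Δv = v₁−v₀ = (0.00200000, -0.07800000, -0.06000000)
applied force F = (0.1000, -3.9000, -3.0000)

F = (0.1000, -3.9000, -3.0000)
τ = (0.2000, 0.1800, -0.0700)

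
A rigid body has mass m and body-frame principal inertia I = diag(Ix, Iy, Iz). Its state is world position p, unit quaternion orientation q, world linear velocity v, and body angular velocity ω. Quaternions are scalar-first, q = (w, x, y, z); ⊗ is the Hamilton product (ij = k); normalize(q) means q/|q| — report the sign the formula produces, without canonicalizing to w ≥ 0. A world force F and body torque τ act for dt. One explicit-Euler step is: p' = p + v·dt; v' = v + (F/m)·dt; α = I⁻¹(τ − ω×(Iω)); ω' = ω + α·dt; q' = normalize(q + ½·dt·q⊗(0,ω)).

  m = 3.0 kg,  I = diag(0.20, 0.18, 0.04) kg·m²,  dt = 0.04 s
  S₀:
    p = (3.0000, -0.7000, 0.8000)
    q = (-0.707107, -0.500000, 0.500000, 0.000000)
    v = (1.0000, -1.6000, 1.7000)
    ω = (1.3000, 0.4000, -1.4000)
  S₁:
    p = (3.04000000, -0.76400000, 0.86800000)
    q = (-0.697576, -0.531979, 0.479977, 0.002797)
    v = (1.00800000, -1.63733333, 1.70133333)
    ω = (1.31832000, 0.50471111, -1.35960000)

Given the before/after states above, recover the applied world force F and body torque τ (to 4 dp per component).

F = (0.6000, -2.8000, 0.1000)
τ = (0.1700, 0.1800, 0.0300)

rate change Δω = (0.01832000, 0.10471111, 0.04040000)
τ = I·(Δω/dt) + ω₀×(Iω₀) = (0.1700, 0.1800, 0.0300)
Δv = v₁−v₀ = (0.00800000, -0.03733333, 0.00133333)
F = m·Δv/dt = (0.6000, -2.8000, 0.1000)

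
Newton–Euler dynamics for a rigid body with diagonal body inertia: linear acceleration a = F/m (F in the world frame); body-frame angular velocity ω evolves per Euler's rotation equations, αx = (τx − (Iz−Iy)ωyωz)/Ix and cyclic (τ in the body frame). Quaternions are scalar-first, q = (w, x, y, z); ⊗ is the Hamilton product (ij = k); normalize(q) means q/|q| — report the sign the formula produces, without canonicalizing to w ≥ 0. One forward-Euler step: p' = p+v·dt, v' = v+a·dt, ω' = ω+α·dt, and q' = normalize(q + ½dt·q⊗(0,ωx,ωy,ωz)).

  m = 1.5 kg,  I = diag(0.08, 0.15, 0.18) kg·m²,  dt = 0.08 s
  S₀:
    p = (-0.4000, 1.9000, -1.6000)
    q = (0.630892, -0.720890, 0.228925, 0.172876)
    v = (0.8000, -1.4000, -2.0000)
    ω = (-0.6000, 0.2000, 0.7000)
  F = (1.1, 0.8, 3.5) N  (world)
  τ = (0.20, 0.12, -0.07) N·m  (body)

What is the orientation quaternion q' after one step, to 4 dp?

Hamilton product q⊗(0,ω) = (-0.5993322, -0.2528629, 0.5270758, 0.4348014)
updated quaternion q' = (0.6065, -0.7305, 0.2498, 0.1901)

q' = (0.6065, -0.7305, 0.2498, 0.1901)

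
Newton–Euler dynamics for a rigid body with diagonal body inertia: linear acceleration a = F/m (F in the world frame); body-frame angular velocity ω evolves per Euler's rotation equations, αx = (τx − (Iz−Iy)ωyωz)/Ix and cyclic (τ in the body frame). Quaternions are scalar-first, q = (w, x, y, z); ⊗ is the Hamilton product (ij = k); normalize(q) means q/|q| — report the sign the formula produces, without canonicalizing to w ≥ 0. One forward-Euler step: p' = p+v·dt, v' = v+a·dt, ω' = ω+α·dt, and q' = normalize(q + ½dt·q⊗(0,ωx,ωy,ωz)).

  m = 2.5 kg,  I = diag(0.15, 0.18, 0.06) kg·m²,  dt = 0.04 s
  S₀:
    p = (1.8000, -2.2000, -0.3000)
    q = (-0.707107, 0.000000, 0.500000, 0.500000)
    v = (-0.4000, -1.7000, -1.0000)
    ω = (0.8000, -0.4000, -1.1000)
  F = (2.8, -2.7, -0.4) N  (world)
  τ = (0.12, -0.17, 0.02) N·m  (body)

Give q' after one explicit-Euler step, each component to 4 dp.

q' = (-0.6918, -0.0183, 0.5135, 0.5074)

2q̇ = q⊗(0,ω) = (0.7500000, -0.9156856, 0.6828428, 0.3778177)
q' = normalize(q + ½dt·q⊗(0,ω)) = (-0.6918, -0.0183, 0.5135, 0.5074)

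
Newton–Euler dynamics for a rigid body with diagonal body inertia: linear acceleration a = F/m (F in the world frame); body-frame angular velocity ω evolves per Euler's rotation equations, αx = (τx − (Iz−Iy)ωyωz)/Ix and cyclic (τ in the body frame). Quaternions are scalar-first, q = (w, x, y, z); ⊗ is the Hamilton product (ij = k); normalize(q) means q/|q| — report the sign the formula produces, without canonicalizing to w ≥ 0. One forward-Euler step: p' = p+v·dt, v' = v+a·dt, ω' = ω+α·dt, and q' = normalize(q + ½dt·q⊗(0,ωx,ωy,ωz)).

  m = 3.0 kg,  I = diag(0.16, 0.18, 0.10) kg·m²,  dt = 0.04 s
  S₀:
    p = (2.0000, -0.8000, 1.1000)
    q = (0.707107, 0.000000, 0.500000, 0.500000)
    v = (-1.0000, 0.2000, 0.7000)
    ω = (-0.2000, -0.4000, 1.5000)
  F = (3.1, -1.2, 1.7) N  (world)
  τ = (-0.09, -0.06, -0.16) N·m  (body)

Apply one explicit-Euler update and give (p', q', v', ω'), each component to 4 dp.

angular accel α = (-0.8625, -0.2333, -1.6160)
ω + α·dt = (-0.2345, -0.4093, 1.4354)
2q̇ = q⊗(0,ω) = (-0.5500000, 0.8085786, -0.3828428, 1.1606605)
q' = normalize(q + ½dt·q⊗(0,ω)) = (0.6958, 0.0162, 0.4921, 0.5230)
a = F/m = (1.0333, -0.4000, 0.5667)
p' = p + v·dt = (1.9600, -0.7920, 1.1280)
v + (F/m)dt = (-0.9587, 0.1840, 0.7227)

p' = (1.9600, -0.7920, 1.1280)
q' = (0.6958, 0.0162, 0.4921, 0.5230)
v' = (-0.9587, 0.1840, 0.7227)
ω' = (-0.2345, -0.4093, 1.4354)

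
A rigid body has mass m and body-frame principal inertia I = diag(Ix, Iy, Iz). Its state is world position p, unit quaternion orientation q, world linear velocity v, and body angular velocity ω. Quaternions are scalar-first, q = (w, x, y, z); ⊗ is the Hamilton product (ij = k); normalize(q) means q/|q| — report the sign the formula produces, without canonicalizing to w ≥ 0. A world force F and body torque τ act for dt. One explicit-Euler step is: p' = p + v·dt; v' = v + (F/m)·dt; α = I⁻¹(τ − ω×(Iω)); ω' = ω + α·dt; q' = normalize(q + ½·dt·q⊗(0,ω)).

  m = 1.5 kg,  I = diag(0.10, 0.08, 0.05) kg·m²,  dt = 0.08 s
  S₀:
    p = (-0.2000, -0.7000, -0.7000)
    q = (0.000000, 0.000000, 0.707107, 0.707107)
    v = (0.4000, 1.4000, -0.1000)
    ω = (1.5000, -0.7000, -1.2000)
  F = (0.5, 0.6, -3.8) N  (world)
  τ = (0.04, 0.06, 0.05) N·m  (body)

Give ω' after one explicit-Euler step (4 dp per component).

precession coupling ω×(Iω) = (-0.0252, -0.0900, 0.0210)
angular accel α = (0.6520, 1.8750, 0.5800)
ω + α·dt = (1.5522, -0.5500, -1.1536)

ω' = (1.5522, -0.5500, -1.1536)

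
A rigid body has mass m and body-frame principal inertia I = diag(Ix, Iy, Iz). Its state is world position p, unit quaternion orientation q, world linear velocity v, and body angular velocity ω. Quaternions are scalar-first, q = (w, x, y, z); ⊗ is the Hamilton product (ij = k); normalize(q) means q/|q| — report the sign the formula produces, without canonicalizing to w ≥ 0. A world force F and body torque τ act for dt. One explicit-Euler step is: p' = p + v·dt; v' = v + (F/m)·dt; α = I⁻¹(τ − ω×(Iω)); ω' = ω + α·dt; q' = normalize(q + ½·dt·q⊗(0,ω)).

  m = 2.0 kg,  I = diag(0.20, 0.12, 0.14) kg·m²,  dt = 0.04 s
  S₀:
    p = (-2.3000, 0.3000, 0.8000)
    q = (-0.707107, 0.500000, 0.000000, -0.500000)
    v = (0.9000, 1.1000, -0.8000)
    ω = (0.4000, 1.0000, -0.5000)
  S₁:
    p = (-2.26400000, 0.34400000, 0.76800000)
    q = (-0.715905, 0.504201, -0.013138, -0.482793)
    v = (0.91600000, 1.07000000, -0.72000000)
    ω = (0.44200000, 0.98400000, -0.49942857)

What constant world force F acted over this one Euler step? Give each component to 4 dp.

velocity change Δv = (0.01600000, -0.03000000, 0.08000000)
m·(v₁−v₀)/dt = (0.8000, -1.5000, 4.0000)

F = (0.8000, -1.5000, 4.0000)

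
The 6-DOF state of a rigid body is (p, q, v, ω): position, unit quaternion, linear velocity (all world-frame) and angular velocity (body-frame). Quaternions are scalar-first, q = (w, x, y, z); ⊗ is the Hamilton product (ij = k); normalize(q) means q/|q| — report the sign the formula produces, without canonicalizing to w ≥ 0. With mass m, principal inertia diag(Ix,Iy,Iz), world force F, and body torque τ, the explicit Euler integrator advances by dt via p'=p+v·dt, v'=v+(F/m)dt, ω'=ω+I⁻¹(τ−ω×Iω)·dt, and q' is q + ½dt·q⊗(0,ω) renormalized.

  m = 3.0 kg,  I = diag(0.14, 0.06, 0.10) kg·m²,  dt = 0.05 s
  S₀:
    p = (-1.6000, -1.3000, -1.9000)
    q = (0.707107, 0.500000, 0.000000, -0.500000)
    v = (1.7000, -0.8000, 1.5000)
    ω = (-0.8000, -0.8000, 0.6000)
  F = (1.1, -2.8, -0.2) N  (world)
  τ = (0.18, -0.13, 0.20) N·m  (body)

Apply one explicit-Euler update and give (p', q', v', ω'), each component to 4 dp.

gyro term ω×Iω = (-0.0192, -0.0192, -0.0512)
angular accel α = (1.4229, -1.8467, 2.5120)
ω' = ω + α·dt = (-0.7289, -0.8923, 0.7256)
2q̇ = q⊗(0,ω) = (0.7000000, -0.9656856, -0.4656856, 0.0242642)
q + ½dt·q⊗(0,ω), renormalized = (0.7242, 0.4756, -0.0116, -0.4991)
a = (0.3667, -0.9333, -0.0667)
p + v·dt = (-1.5150, -1.3400, -1.8250)
new velocity v' = (1.7183, -0.8467, 1.4967)

p' = (-1.5150, -1.3400, -1.8250)
q' = (0.7242, 0.4756, -0.0116, -0.4991)
v' = (1.7183, -0.8467, 1.4967)
ω' = (-0.7289, -0.8923, 0.7256)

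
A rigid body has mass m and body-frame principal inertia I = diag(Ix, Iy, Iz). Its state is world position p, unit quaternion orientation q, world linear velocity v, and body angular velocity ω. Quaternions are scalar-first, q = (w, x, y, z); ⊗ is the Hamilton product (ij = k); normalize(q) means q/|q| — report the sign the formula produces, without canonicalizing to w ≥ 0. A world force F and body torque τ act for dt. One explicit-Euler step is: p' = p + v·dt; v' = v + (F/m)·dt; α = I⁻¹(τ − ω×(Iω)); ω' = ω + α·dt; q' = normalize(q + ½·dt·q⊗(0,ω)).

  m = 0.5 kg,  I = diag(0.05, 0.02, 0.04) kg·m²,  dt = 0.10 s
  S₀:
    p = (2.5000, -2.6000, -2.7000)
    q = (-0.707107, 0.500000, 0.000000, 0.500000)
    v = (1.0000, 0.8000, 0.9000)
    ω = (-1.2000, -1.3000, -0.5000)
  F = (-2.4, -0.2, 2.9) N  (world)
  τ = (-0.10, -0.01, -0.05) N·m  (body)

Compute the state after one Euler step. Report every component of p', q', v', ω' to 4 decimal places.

p' = (2.6000, -2.5200, -2.6100)
q' = (-0.6618, 0.5725, 0.0283, 0.4831)
v' = (0.5200, 0.7600, 1.4800)
ω' = (-1.4260, -1.3800, -0.5080)

linear accel F/m = (-4.8000, -0.4000, 5.8000)
new position p' = (2.6000, -2.5200, -2.6100)
new velocity v' = (0.5200, 0.7600, 1.4800)
α = I⁻¹(τ − ω×Iω) = (-2.2600, -0.8000, -0.0800)
ω' = ω + α·dt = (-1.4260, -1.3800, -0.5080)
q⊗(0,ω) = (0.8500000, 1.4985284, 0.5692391, -0.2964465)
q + ½dt·q⊗(0,ω), renormalized = (-0.6618, 0.5725, 0.0283, 0.4831)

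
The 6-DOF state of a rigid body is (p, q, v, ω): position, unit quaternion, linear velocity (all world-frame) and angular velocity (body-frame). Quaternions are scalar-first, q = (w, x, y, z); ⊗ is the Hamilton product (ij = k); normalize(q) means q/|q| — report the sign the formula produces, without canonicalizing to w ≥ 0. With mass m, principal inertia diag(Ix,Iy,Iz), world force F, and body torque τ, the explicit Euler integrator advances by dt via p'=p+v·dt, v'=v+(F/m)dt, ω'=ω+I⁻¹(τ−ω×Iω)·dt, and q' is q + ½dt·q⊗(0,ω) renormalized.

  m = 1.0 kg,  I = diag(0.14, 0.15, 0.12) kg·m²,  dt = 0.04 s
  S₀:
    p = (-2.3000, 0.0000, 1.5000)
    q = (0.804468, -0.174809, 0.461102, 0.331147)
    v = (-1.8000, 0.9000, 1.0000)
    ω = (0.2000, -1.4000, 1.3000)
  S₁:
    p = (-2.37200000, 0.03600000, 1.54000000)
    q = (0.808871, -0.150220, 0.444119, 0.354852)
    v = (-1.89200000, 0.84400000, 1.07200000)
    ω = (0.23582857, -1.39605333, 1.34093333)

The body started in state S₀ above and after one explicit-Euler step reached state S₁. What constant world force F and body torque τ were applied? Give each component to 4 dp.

F = (-2.3000, -1.4000, 1.8000)
τ = (0.1800, 0.0200, 0.1200)

rate change Δω = (0.03582857, 0.00394667, 0.04093333)
ω₀×(Iω₀) = (0.0546, 0.0052, -0.0028)
τ = I·(Δω/dt) + ω₀×(Iω₀) = (0.1800, 0.0200, 0.1200)
velocity change Δv = (-0.09200000, -0.05600000, 0.07200000)
applied force F = (-2.3000, -1.4000, 1.8000)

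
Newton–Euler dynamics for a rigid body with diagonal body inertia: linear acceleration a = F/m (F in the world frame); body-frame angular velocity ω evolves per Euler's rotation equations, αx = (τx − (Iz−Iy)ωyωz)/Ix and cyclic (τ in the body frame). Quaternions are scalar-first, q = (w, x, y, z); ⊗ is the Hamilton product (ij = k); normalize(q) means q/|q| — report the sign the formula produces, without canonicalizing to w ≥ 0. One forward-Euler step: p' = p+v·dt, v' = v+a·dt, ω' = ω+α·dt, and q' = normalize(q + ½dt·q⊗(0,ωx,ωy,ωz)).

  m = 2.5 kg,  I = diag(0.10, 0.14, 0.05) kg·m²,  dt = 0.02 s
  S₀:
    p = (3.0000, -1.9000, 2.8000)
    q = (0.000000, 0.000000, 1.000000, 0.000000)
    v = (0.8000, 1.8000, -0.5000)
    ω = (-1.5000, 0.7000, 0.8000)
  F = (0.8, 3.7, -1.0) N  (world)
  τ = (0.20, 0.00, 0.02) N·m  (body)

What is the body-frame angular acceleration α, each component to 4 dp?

ω×(Iω) gyroscopic = (-0.0504, -0.0600, -0.0420)
(τ − ω×Iω)/I = (2.5040, 0.4286, 1.2400)

α = (2.5040, 0.4286, 1.2400)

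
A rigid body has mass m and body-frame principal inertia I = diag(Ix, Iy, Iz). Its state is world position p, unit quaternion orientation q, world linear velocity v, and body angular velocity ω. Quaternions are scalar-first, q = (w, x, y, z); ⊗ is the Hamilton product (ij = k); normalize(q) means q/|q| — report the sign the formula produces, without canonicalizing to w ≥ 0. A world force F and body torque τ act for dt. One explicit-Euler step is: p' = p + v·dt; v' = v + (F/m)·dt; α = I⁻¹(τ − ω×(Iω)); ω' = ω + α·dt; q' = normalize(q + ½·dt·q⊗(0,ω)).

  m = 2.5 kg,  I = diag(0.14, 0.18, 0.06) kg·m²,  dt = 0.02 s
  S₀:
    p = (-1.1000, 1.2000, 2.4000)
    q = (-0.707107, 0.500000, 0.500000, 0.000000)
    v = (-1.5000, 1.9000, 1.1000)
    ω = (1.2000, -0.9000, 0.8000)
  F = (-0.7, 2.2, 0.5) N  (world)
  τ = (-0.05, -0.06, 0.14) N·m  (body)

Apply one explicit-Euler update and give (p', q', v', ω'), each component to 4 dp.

gyro term ω×Iω = (0.0864, 0.0768, -0.0432)
α = I⁻¹(τ − ω×Iω) = (-0.9743, -0.7600, 3.0533)
ω' = ω + α·dt = (1.1805, -0.9152, 0.8611)
q⊗(0,ω) = (-0.1500000, -0.4485284, 0.2363963, -1.6156856)
q' = normalize(q + ½dt·q⊗(0,ω)) = (-0.7085, 0.4954, 0.5023, -0.0162)
a = F/m = (-0.2800, 0.8800, 0.2000)
new position p' = (-1.1300, 1.2380, 2.4220)
v + (F/m)dt = (-1.5056, 1.9176, 1.1040)

p' = (-1.1300, 1.2380, 2.4220)
q' = (-0.7085, 0.4954, 0.5023, -0.0162)
v' = (-1.5056, 1.9176, 1.1040)
ω' = (1.1805, -0.9152, 0.8611)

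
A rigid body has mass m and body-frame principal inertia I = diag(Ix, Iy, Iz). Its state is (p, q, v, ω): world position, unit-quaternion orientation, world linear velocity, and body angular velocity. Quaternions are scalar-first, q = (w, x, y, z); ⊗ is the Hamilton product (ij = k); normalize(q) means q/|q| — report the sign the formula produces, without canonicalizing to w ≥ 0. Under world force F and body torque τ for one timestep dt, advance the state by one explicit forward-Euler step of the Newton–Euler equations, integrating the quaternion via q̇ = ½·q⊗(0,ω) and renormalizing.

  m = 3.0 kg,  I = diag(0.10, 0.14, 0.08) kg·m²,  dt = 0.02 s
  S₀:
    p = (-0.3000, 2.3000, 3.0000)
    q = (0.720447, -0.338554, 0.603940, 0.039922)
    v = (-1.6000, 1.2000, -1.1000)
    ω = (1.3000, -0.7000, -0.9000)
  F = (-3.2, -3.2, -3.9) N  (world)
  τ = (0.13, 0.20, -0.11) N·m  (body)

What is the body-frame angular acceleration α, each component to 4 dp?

ω×(Iω) gyroscopic = (-0.0378, -0.0234, -0.0364)
angular accel α = (1.6780, 1.5957, -0.9200)

α = (1.6780, 1.5957, -0.9200)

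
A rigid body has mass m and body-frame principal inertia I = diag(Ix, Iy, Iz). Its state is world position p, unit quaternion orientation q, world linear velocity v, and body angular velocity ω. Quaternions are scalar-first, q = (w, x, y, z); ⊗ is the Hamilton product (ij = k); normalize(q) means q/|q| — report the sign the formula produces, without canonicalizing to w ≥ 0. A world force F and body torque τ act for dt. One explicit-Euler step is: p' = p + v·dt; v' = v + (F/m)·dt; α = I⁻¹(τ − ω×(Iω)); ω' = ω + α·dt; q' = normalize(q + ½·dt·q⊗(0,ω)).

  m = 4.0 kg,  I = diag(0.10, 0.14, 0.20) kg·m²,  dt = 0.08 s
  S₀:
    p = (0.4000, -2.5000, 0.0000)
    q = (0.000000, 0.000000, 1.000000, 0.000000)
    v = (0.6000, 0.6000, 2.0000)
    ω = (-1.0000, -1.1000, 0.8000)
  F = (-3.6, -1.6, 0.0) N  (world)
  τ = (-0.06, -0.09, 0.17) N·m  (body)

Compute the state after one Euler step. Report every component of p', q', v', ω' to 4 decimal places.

p' = (0.4480, -2.4520, 0.1600)
q' = (0.0439, 0.0319, 0.9977, 0.0399)
v' = (0.5280, 0.5680, 2.0000)
ω' = (-1.0058, -1.1971, 0.8504)

new position p' = (0.4480, -2.4520, 0.1600)
v' = v + a·dt = (0.5280, 0.5680, 2.0000)
ω×(Iω) gyroscopic = (-0.0528, 0.0800, 0.0440)
(τ − ω×Iω)/I = (-0.0720, -1.2143, 0.6300)
ω' = ω + α·dt = (-1.0058, -1.1971, 0.8504)
2q̇ = q⊗(0,ω) = (1.1000000, 0.8000000, 0.0000000, 1.0000000)
q' = normalize(q + ½dt·q⊗(0,ω)) = (0.0439, 0.0319, 0.9977, 0.0399)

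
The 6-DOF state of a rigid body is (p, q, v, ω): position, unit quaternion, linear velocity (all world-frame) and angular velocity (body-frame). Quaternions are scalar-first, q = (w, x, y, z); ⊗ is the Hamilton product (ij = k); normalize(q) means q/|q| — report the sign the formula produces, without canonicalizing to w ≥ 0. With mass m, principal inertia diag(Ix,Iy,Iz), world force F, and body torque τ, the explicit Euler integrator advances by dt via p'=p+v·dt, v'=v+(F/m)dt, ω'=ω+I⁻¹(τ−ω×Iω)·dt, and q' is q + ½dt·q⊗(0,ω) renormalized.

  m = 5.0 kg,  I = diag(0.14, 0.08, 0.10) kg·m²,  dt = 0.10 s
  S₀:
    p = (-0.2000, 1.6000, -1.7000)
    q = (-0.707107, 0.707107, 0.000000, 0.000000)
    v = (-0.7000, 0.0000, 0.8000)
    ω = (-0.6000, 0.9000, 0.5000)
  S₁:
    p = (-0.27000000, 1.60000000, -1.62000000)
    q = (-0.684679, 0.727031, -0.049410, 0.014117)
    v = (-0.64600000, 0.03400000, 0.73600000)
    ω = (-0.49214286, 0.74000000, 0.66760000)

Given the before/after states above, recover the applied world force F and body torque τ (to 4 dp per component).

rate change Δω = (0.10785714, -0.16000000, 0.16760000)
τ = I·(Δω/dt) + ω₀×(Iω₀) = (0.1600, -0.1400, 0.2000)
velocity change Δv = (0.05400000, 0.03400000, -0.06400000)
m·(v₁−v₀)/dt = (2.7000, 1.7000, -3.2000)

F = (2.7000, 1.7000, -3.2000)
τ = (0.1600, -0.1400, 0.2000)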